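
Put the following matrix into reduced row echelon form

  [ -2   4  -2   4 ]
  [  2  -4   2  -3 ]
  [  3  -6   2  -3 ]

R1 -> -1/2·R1
  [ 1  -2  1  -2 ]
  [ 2  -4  2  -3 ]
  [ 3  -6  2  -3 ]
R2 -> R2 − 2·R1
  [ 1  -2  1  -2 ]
  [ 0   0  0   1 ]
  [ 3  -6  2  -3 ]
R3 -> R3 − 3·R1
  [ 1  -2   1  -2 ]
  [ 0   0   0   1 ]
  [ 0   0  -1   3 ]
R2 <=> R3
  [ 1  -2   1  -2 ]
  [ 0   0  -1   3 ]
  [ 0   0   0   1 ]
R2 -> -1·R2
  [ 1  -2  1  -2 ]
  [ 0   0  1  -3 ]
  [ 0   0  0   1 ]
R2 -> R2 + 3·R3
  [ 1  -2  1  -2 ]
  [ 0   0  1   0 ]
  [ 0   0  0   1 ]
R1 -> R1 + 2·R3
  [ 1  -2  1  0 ]
  [ 0   0  1  0 ]
  [ 0   0  0  1 ]
R1 -> R1 − R2
  [ 1  -2  0  0 ]
  [ 0   0  1  0 ]
  [ 0   0  0  1 ]

[[1, -2, 0, 0], [0, 0, 1, 0], [0, 0, 0, 1]]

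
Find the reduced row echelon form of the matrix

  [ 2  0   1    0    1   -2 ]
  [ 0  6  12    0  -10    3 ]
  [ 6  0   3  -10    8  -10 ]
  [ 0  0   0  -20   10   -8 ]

ρ1 := 1/2·ρ1
  [ 1  0  1/2    0  1/2   -1 ]
  [ 0  6   12    0  -10    3 ]
  [ 6  0    3  -10    8  -10 ]
  [ 0  0    0  -20   10   -8 ]
ρ3 := ρ3 − 6·ρ1
  [ 1  0  1/2    0  1/2  -1 ]
  [ 0  6   12    0  -10   3 ]
  [ 0  0    0  -10    5  -4 ]
  [ 0  0    0  -20   10  -8 ]
ρ2 := 1/6·ρ2
  [ 1  0  1/2    0   1/2   -1 ]
  [ 0  1    2    0  -5/3  1/2 ]
  [ 0  0    0  -10     5   -4 ]
  [ 0  0    0  -20    10   -8 ]
ρ3 := -1/10·ρ3
  [ 1  0  1/2    0   1/2   -1 ]
  [ 0  1    2    0  -5/3  1/2 ]
  [ 0  0    0    1  -1/2  2/5 ]
  [ 0  0    0  -20    10   -8 ]
ρ4 := ρ4 + 20·ρ3
  [ 1  0  1/2  0   1/2   -1 ]
  [ 0  1    2  0  -5/3  1/2 ]
  [ 0  0    0  1  -1/2  2/5 ]
  [ 0  0    0  0     0    0 ]

[[1, 0, 1/2, 0, 1/2, -1], [0, 1, 2, 0, -5/3, 1/2], [0, 0, 0, 1, -1/2, 2/5], [0, 0, 0, 0, 0, 0]]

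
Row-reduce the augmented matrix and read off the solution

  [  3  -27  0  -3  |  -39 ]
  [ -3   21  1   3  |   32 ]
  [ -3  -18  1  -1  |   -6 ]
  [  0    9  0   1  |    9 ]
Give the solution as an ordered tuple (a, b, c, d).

(-4, 2/3, -3, 3)

R1 := 1/3·R1
  [  1   -9  0  -1  |  -13 ]
  [ -3   21  1   3  |   32 ]
  [ -3  -18  1  -1  |   -6 ]
  [  0    9  0   1  |    9 ]
R2 := R2 + 3·R1
  [  1   -9  0  -1  |  -13 ]
  [  0   -6  1   0  |   -7 ]
  [ -3  -18  1  -1  |   -6 ]
  [  0    9  0   1  |    9 ]
R3 := R3 + 3·R1
  [ 1   -9  0  -1  |  -13 ]
  [ 0   -6  1   0  |   -7 ]
  [ 0  -45  1  -4  |  -45 ]
  [ 0    9  0   1  |    9 ]
R2 := -1/6·R2
  [ 1   -9     0  -1  |  -13 ]
  [ 0    1  -1/6   0  |  7/6 ]
  [ 0  -45     1  -4  |  -45 ]
  [ 0    9     0   1  |    9 ]
R3 := R3 + 45·R2
  [ 1  -9      0  -1  |   -13 ]
  [ 0   1   -1/6   0  |   7/6 ]
  [ 0   0  -13/2  -4  |  15/2 ]
  [ 0   9      0   1  |     9 ]
R4 := R4 − 9·R2
  [ 1  -9      0  -1  |   -13 ]
  [ 0   1   -1/6   0  |   7/6 ]
  [ 0   0  -13/2  -4  |  15/2 ]
  [ 0   0    3/2   1  |  -3/2 ]
R3 := -2/13·R3
  [ 1  -9     0    -1  |     -13 ]
  [ 0   1  -1/6     0  |     7/6 ]
  [ 0   0     1  8/13  |  -15/13 ]
  [ 0   0   3/2     1  |    -3/2 ]
R4 := R4 − 3/2·R3
  [ 1  -9     0    -1  |     -13 ]
  [ 0   1  -1/6     0  |     7/6 ]
  [ 0   0     1  8/13  |  -15/13 ]
  [ 0   0     0  1/13  |    3/13 ]
R4 := 13·R4
  [ 1  -9     0    -1  |     -13 ]
  [ 0   1  -1/6     0  |     7/6 ]
  [ 0   0     1  8/13  |  -15/13 ]
  [ 0   0     0     1  |       3 ]
R3 := R3 − 8/13·R4
  [ 1  -9     0  -1  |  -13 ]
  [ 0   1  -1/6   0  |  7/6 ]
  [ 0   0     1   0  |   -3 ]
  [ 0   0     0   1  |    3 ]
R1 := R1 + R4
  [ 1  -9     0  0  |  -10 ]
  [ 0   1  -1/6  0  |  7/6 ]
  [ 0   0     1  0  |   -3 ]
  [ 0   0     0  1  |    3 ]
R2 := R2 + 1/6·R3
  [ 1  -9  0  0  |  -10 ]
  [ 0   1  0  0  |  2/3 ]
  [ 0   0  1  0  |   -3 ]
  [ 0   0  0  1  |    3 ]
R1 := R1 + 9·R2
  [ 1  0  0  0  |   -4 ]
  [ 0  1  0  0  |  2/3 ]
  [ 0  0  1  0  |   -3 ]
  [ 0  0  0  1  |    3 ]
Reading off the last column: a = -4, b = 2/3, c = -3, d = 3.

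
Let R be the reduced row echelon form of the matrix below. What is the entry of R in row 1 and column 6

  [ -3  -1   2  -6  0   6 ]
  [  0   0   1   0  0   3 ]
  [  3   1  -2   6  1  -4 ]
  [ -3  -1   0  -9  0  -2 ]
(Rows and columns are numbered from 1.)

R1 ← -1/3·R1
  [  1  1/3  -2/3   2  0  -2 ]
  [  0    0     1   0  0   3 ]
  [  3    1    -2   6  1  -4 ]
  [ -3   -1     0  -9  0  -2 ]
R3 ← R3 − 3·R1
  [  1  1/3  -2/3   2  0  -2 ]
  [  0    0     1   0  0   3 ]
  [  0    0     0   0  1   2 ]
  [ -3   -1     0  -9  0  -2 ]
R4 ← R4 + 3·R1
  [ 1  1/3  -2/3   2  0  -2 ]
  [ 0    0     1   0  0   3 ]
  [ 0    0     0   0  1   2 ]
  [ 0    0    -2  -3  0  -8 ]
R4 ← R4 + 2·R2
  [ 1  1/3  -2/3   2  0  -2 ]
  [ 0    0     1   0  0   3 ]
  [ 0    0     0   0  1   2 ]
  [ 0    0     0  -3  0  -2 ]
R3 ↔ R4
  [ 1  1/3  -2/3   2  0  -2 ]
  [ 0    0     1   0  0   3 ]
  [ 0    0     0  -3  0  -2 ]
  [ 0    0     0   0  1   2 ]
R3 ← -1/3·R3
  [ 1  1/3  -2/3  2  0   -2 ]
  [ 0    0     1  0  0    3 ]
  [ 0    0     0  1  0  2/3 ]
  [ 0    0     0  0  1    2 ]
R1 ← R1 − 2·R3
  [ 1  1/3  -2/3  0  0  -10/3 ]
  [ 0    0     1  0  0      3 ]
  [ 0    0     0  1  0    2/3 ]
  [ 0    0     0  0  1      2 ]
R1 ← R1 + 2/3·R2
  [ 1  1/3  0  0  0  -4/3 ]
  [ 0    0  1  0  0     3 ]
  [ 0    0  0  1  0   2/3 ]
  [ 0    0  0  0  1     2 ]

-4/3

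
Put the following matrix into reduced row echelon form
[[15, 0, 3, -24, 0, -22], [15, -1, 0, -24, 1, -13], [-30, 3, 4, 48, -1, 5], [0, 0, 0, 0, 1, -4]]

R1 := 1/15·R1
  [   1   0  1/5  -8/5   0  -22/15 ]
  [  15  -1    0   -24   1     -13 ]
  [ -30   3    4    48  -1       5 ]
  [   0   0    0     0   1      -4 ]
R2 := R2 − 15·R1
  [   1   0  1/5  -8/5   0  -22/15 ]
  [   0  -1   -3     0   1       9 ]
  [ -30   3    4    48  -1       5 ]
  [   0   0    0     0   1      -4 ]
R3 := R3 + 30·R1
  [ 1   0  1/5  -8/5   0  -22/15 ]
  [ 0  -1   -3     0   1       9 ]
  [ 0   3   10     0  -1     -39 ]
  [ 0   0    0     0   1      -4 ]
R2 := -1·R2
  [ 1  0  1/5  -8/5   0  -22/15 ]
  [ 0  1    3     0  -1      -9 ]
  [ 0  3   10     0  -1     -39 ]
  [ 0  0    0     0   1      -4 ]
R3 := R3 − 3·R2
  [ 1  0  1/5  -8/5   0  -22/15 ]
  [ 0  1    3     0  -1      -9 ]
  [ 0  0    1     0   2     -12 ]
  [ 0  0    0     0   1      -4 ]
R3 := R3 − 2·R4
  [ 1  0  1/5  -8/5   0  -22/15 ]
  [ 0  1    3     0  -1      -9 ]
  [ 0  0    1     0   0      -4 ]
  [ 0  0    0     0   1      -4 ]
R2 := R2 + R4
  [ 1  0  1/5  -8/5  0  -22/15 ]
  [ 0  1    3     0  0     -13 ]
  [ 0  0    1     0  0      -4 ]
  [ 0  0    0     0  1      -4 ]
R2 := R2 − 3·R3
  [ 1  0  1/5  -8/5  0  -22/15 ]
  [ 0  1    0     0  0      -1 ]
  [ 0  0    1     0  0      -4 ]
  [ 0  0    0     0  1      -4 ]
R1 := R1 − 1/5·R3
  [ 1  0  0  -8/5  0  -2/3 ]
  [ 0  1  0     0  0    -1 ]
  [ 0  0  1     0  0    -4 ]
  [ 0  0  0     0  1    -4 ]

[[1, 0, 0, -8/5, 0, -2/3], [0, 1, 0, 0, 0, -1], [0, 0, 1, 0, 0, -4], [0, 0, 0, 0, 1, -4]]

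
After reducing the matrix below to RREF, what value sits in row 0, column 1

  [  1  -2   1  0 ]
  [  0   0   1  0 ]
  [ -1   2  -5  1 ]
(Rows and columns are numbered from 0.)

R3 ← R3 + R1
  [ 1  -2   1  0 ]
  [ 0   0   1  0 ]
  [ 0   0  -4  1 ]
R3 ← R3 + 4·R2
  [ 1  -2  1  0 ]
  [ 0   0  1  0 ]
  [ 0   0  0  1 ]
R1 ← R1 − R2
  [ 1  -2  0  0 ]
  [ 0   0  1  0 ]
  [ 0   0  0  1 ]

-2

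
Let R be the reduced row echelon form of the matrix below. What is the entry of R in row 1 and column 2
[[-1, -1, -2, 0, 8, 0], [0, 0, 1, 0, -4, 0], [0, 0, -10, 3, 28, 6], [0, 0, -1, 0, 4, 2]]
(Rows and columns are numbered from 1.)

1

R1 -> -1·R1
  [ 1  1    2  0  -8  0 ]
  [ 0  0    1  0  -4  0 ]
  [ 0  0  -10  3  28  6 ]
  [ 0  0   -1  0   4  2 ]
R3 -> R3 + 10·R2
  [ 1  1   2  0   -8  0 ]
  [ 0  0   1  0   -4  0 ]
  [ 0  0   0  3  -12  6 ]
  [ 0  0  -1  0    4  2 ]
R4 -> R4 + R2
  [ 1  1  2  0   -8  0 ]
  [ 0  0  1  0   -4  0 ]
  [ 0  0  0  3  -12  6 ]
  [ 0  0  0  0    0  2 ]
R3 -> 1/3·R3
  [ 1  1  2  0  -8  0 ]
  [ 0  0  1  0  -4  0 ]
  [ 0  0  0  1  -4  2 ]
  [ 0  0  0  0   0  2 ]
R4 -> 1/2·R4
  [ 1  1  2  0  -8  0 ]
  [ 0  0  1  0  -4  0 ]
  [ 0  0  0  1  -4  2 ]
  [ 0  0  0  0   0  1 ]
R3 -> R3 − 2·R4
  [ 1  1  2  0  -8  0 ]
  [ 0  0  1  0  -4  0 ]
  [ 0  0  0  1  -4  0 ]
  [ 0  0  0  0   0  1 ]
R1 -> R1 − 2·R2
  [ 1  1  0  0   0  0 ]
  [ 0  0  1  0  -4  0 ]
  [ 0  0  0  1  -4  0 ]
  [ 0  0  0  0   0  1 ]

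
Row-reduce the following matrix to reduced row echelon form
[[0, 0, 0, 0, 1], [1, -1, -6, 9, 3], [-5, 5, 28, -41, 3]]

[[1, -1, 0, -3, 0], [0, 0, 1, -2, 0], [0, 0, 0, 0, 1]]

ρ1 <=> ρ2
ρ3 := ρ3 + 5·ρ1
ρ2 <=> ρ3
ρ2 := -1/2·ρ2
ρ2 := ρ2 + 9·ρ3
ρ1 := ρ1 − 3·ρ3
ρ1 := ρ1 + 6·ρ2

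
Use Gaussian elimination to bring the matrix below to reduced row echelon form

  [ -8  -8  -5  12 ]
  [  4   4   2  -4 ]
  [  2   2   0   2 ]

[[1, 1, 0, 1], [0, 0, 1, -4], [0, 0, 0, 0]]

Multiply ρ1 by -1/8.
Subtract 4 times ρ1 from ρ2.
Subtract 2 times ρ1 from ρ3.
Multiply ρ2 by -2.
Add 5/4 times ρ2 to ρ3.
Subtract 5/8 times ρ2 from ρ1.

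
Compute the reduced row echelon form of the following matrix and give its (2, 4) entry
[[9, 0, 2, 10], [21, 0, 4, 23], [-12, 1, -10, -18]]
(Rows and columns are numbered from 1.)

-1

r1 → 1/9·r1
  [   1  0  2/9  10/9 ]
  [  21  0    4    23 ]
  [ -12  1  -10   -18 ]
r2 → r2 − 21·r1
  [   1  0   2/9  10/9 ]
  [   0  0  -2/3  -1/3 ]
  [ -12  1   -10   -18 ]
r3 → r3 + 12·r1
  [ 1  0    2/9   10/9 ]
  [ 0  0   -2/3   -1/3 ]
  [ 0  1  -22/3  -14/3 ]
r2 <=> r3
  [ 1  0    2/9   10/9 ]
  [ 0  1  -22/3  -14/3 ]
  [ 0  0   -2/3   -1/3 ]
r3 → -3/2·r3
  [ 1  0    2/9   10/9 ]
  [ 0  1  -22/3  -14/3 ]
  [ 0  0      1    1/2 ]
r2 → r2 + 22/3·r3
  [ 1  0  2/9  10/9 ]
  [ 0  1    0    -1 ]
  [ 0  0    1   1/2 ]
r1 → r1 − 2/9·r3
  [ 1  0  0    1 ]
  [ 0  1  0   -1 ]
  [ 0  0  1  1/2 ]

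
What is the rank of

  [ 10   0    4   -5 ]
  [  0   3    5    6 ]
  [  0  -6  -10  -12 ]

rank = 2

R1 := 1/10·R1
  [ 1   0  2/5  -1/2 ]
  [ 0   3    5     6 ]
  [ 0  -6  -10   -12 ]
R2 := 1/3·R2
  [ 1   0  2/5  -1/2 ]
  [ 0   1  5/3     2 ]
  [ 0  -6  -10   -12 ]
R3 := R3 + 6·R2
  [ 1  0  2/5  -1/2 ]
  [ 0  1  5/3     2 ]
  [ 0  0    0     0 ]
The reduced form has 2 nonzero rows.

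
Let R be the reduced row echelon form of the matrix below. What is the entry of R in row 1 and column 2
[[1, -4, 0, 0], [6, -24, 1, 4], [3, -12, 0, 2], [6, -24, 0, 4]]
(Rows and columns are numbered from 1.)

-4

r2 := r2 − 6·r1
  [ 1   -4  0  0 ]
  [ 0    0  1  4 ]
  [ 3  -12  0  2 ]
  [ 6  -24  0  4 ]
r3 := r3 − 3·r1
  [ 1   -4  0  0 ]
  [ 0    0  1  4 ]
  [ 0    0  0  2 ]
  [ 6  -24  0  4 ]
r4 := r4 − 6·r1
  [ 1  -4  0  0 ]
  [ 0   0  1  4 ]
  [ 0   0  0  2 ]
  [ 0   0  0  4 ]
r3 := 1/2·r3
  [ 1  -4  0  0 ]
  [ 0   0  1  4 ]
  [ 0   0  0  1 ]
  [ 0   0  0  4 ]
r4 := r4 − 4·r3
  [ 1  -4  0  0 ]
  [ 0   0  1  4 ]
  [ 0   0  0  1 ]
  [ 0   0  0  0 ]
r2 := r2 − 4·r3
  [ 1  -4  0  0 ]
  [ 0   0  1  0 ]
  [ 0   0  0  1 ]
  [ 0   0  0  0 ]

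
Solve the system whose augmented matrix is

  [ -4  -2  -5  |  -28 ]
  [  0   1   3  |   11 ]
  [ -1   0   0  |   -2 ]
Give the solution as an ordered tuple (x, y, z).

ρ1 := -1/4·ρ1
ρ3 := ρ3 + ρ1
ρ3 := ρ3 − 1/2·ρ2
ρ3 := -4·ρ3
ρ2 := ρ2 − 3·ρ3
ρ1 := ρ1 − 5/4·ρ3
ρ1 := ρ1 − 1/2·ρ2
Reading off the last column: x = 2, y = 5, z = 2.

(2, 5, 2)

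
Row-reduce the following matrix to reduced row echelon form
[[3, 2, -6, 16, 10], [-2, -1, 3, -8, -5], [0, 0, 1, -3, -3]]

[[1, 0, 0, 0, 0], [0, 1, 0, -1, -4], [0, 0, 1, -3, -3]]

Multiply R1 by 1/3.
Add 2 times R1 to R2.
Multiply R2 by 3.
Add 3 times R3 to R2.
Add 2 times R3 to R1.
Subtract 2/3 times R2 from R1.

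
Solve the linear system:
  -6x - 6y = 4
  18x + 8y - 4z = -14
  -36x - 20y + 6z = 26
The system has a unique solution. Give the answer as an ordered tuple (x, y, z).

(1/3, -1, 3)

Form the augmented matrix and row-reduce:
  [  -6   -6   0  |    4 ]
  [  18    8  -4  |  -14 ]
  [ -36  -20   6  |   26 ]
ρ1 := -1/6·ρ1
  [   1    1   0  |  -2/3 ]
  [  18    8  -4  |   -14 ]
  [ -36  -20   6  |    26 ]
ρ2 := ρ2 − 18·ρ1
  [   1    1   0  |  -2/3 ]
  [   0  -10  -4  |    -2 ]
  [ -36  -20   6  |    26 ]
ρ3 := ρ3 + 36·ρ1
  [ 1    1   0  |  -2/3 ]
  [ 0  -10  -4  |    -2 ]
  [ 0   16   6  |     2 ]
ρ2 := -1/10·ρ2
  [ 1   1    0  |  -2/3 ]
  [ 0   1  2/5  |   1/5 ]
  [ 0  16    6  |     2 ]
ρ3 := ρ3 − 16·ρ2
  [ 1  1     0  |  -2/3 ]
  [ 0  1   2/5  |   1/5 ]
  [ 0  0  -2/5  |  -6/5 ]
ρ3 := -5/2·ρ3
  [ 1  1    0  |  -2/3 ]
  [ 0  1  2/5  |   1/5 ]
  [ 0  0    1  |     3 ]
ρ2 := ρ2 − 2/5·ρ3
  [ 1  1  0  |  -2/3 ]
  [ 0  1  0  |    -1 ]
  [ 0  0  1  |     3 ]
ρ1 := ρ1 − ρ2
  [ 1  0  0  |  1/3 ]
  [ 0  1  0  |   -1 ]
  [ 0  0  1  |    3 ]
Reading off the last column: x = 1/3, y = -1, z = 3.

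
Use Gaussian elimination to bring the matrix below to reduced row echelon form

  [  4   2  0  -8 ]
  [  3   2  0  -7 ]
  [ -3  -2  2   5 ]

r1 ← 1/4·r1
  [  1  1/2  0  -2 ]
  [  3    2  0  -7 ]
  [ -3   -2  2   5 ]
r2 ← r2 − 3·r1
  [  1  1/2  0  -2 ]
  [  0  1/2  0  -1 ]
  [ -3   -2  2   5 ]
r3 ← r3 + 3·r1
  [ 1   1/2  0  -2 ]
  [ 0   1/2  0  -1 ]
  [ 0  -1/2  2  -1 ]
r2 ← 2·r2
  [ 1   1/2  0  -2 ]
  [ 0     1  0  -2 ]
  [ 0  -1/2  2  -1 ]
r3 ← r3 + 1/2·r2
  [ 1  1/2  0  -2 ]
  [ 0    1  0  -2 ]
  [ 0    0  2  -2 ]
r3 ← 1/2·r3
  [ 1  1/2  0  -2 ]
  [ 0    1  0  -2 ]
  [ 0    0  1  -1 ]
r1 ← r1 − 1/2·r2
  [ 1  0  0  -1 ]
  [ 0  1  0  -2 ]
  [ 0  0  1  -1 ]

[[1, 0, 0, -1], [0, 1, 0, -2], [0, 0, 1, -1]]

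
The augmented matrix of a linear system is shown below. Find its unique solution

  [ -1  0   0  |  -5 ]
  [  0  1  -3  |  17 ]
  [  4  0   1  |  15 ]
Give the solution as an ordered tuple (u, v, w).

ρ1 → -1·ρ1
  [ 1  0   0  |   5 ]
  [ 0  1  -3  |  17 ]
  [ 4  0   1  |  15 ]
ρ3 → ρ3 − 4·ρ1
  [ 1  0   0  |   5 ]
  [ 0  1  -3  |  17 ]
  [ 0  0   1  |  -5 ]
ρ2 → ρ2 + 3·ρ3
  [ 1  0  0  |   5 ]
  [ 0  1  0  |   2 ]
  [ 0  0  1  |  -5 ]
Reading off the last column: u = 5, v = 2, w = -5.

(5, 2, -5)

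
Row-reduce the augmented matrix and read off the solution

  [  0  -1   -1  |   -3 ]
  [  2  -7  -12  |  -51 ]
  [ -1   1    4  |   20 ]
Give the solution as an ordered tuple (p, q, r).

R1 <=> R2
R1 -> 1/2·R1
R3 -> R3 + R1
R2 -> -1·R2
R3 -> R3 + 5/2·R2
R3 -> 2·R3
R2 -> R2 − R3
R1 -> R1 + 6·R3
R1 -> R1 + 7/2·R2
Reading off the last column: p = -5, q = -1, r = 4.

(-5, -1, 4)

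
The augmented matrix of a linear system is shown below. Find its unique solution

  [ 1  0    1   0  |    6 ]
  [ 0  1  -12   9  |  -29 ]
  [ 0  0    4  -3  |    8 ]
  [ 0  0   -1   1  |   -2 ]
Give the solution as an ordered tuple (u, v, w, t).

ρ3 → 1/4·ρ3
  [ 1  0    1     0  |    6 ]
  [ 0  1  -12     9  |  -29 ]
  [ 0  0    1  -3/4  |    2 ]
  [ 0  0   -1     1  |   -2 ]
ρ4 → ρ4 + ρ3
  [ 1  0    1     0  |    6 ]
  [ 0  1  -12     9  |  -29 ]
  [ 0  0    1  -3/4  |    2 ]
  [ 0  0    0   1/4  |    0 ]
ρ4 → 4·ρ4
  [ 1  0    1     0  |    6 ]
  [ 0  1  -12     9  |  -29 ]
  [ 0  0    1  -3/4  |    2 ]
  [ 0  0    0     1  |    0 ]
ρ3 → ρ3 + 3/4·ρ4
  [ 1  0    1  0  |    6 ]
  [ 0  1  -12  9  |  -29 ]
  [ 0  0    1  0  |    2 ]
  [ 0  0    0  1  |    0 ]
ρ2 → ρ2 − 9·ρ4
  [ 1  0    1  0  |    6 ]
  [ 0  1  -12  0  |  -29 ]
  [ 0  0    1  0  |    2 ]
  [ 0  0    0  1  |    0 ]
ρ2 → ρ2 + 12·ρ3
  [ 1  0  1  0  |   6 ]
  [ 0  1  0  0  |  -5 ]
  [ 0  0  1  0  |   2 ]
  [ 0  0  0  1  |   0 ]
ρ1 → ρ1 − ρ3
  [ 1  0  0  0  |   4 ]
  [ 0  1  0  0  |  -5 ]
  [ 0  0  1  0  |   2 ]
  [ 0  0  0  1  |   0 ]
Reading off the last column: u = 4, v = -5, w = 2, t = 0.

(4, -5, 2, 0)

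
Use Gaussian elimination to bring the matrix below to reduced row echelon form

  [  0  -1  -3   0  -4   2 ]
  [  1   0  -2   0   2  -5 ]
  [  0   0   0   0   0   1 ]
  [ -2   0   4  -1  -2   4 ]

Swap r1 and r2.
  [  1   0  -2   0   2  -5 ]
  [  0  -1  -3   0  -4   2 ]
  [  0   0   0   0   0   1 ]
  [ -2   0   4  -1  -2   4 ]
Add 2 times r1 to r4.
  [ 1   0  -2   0   2  -5 ]
  [ 0  -1  -3   0  -4   2 ]
  [ 0   0   0   0   0   1 ]
  [ 0   0   0  -1   2  -6 ]
Multiply r2 by -1.
  [ 1  0  -2   0  2  -5 ]
  [ 0  1   3   0  4  -2 ]
  [ 0  0   0   0  0   1 ]
  [ 0  0   0  -1  2  -6 ]
Swap r3 and r4.
  [ 1  0  -2   0  2  -5 ]
  [ 0  1   3   0  4  -2 ]
  [ 0  0   0  -1  2  -6 ]
  [ 0  0   0   0  0   1 ]
Multiply r3 by -1.
  [ 1  0  -2  0   2  -5 ]
  [ 0  1   3  0   4  -2 ]
  [ 0  0   0  1  -2   6 ]
  [ 0  0   0  0   0   1 ]
Subtract 6 times r4 from r3.
  [ 1  0  -2  0   2  -5 ]
  [ 0  1   3  0   4  -2 ]
  [ 0  0   0  1  -2   0 ]
  [ 0  0   0  0   0   1 ]
Add 2 times r4 to r2.
  [ 1  0  -2  0   2  -5 ]
  [ 0  1   3  0   4   0 ]
  [ 0  0   0  1  -2   0 ]
  [ 0  0   0  0   0   1 ]
Add 5 times r4 to r1.
  [ 1  0  -2  0   2  0 ]
  [ 0  1   3  0   4  0 ]
  [ 0  0   0  1  -2  0 ]
  [ 0  0   0  0   0  1 ]

[[1, 0, -2, 0, 2, 0], [0, 1, 3, 0, 4, 0], [0, 0, 0, 1, -2, 0], [0, 0, 0, 0, 0, 1]]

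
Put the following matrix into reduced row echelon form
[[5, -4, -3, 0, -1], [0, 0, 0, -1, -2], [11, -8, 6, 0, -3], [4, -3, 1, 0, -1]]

[[1, 0, 0, 0, -1], [0, 1, 0, 0, -1], [0, 0, 1, 0, 0], [0, 0, 0, 1, 2]]

ρ1 → 1/5·ρ1
  [  1  -4/5  -3/5   0  -1/5 ]
  [  0     0     0  -1    -2 ]
  [ 11    -8     6   0    -3 ]
  [  4    -3     1   0    -1 ]
ρ3 → ρ3 − 11·ρ1
  [ 1  -4/5  -3/5   0  -1/5 ]
  [ 0     0     0  -1    -2 ]
  [ 0   4/5  63/5   0  -4/5 ]
  [ 4    -3     1   0    -1 ]
ρ4 → ρ4 − 4·ρ1
  [ 1  -4/5  -3/5   0  -1/5 ]
  [ 0     0     0  -1    -2 ]
  [ 0   4/5  63/5   0  -4/5 ]
  [ 0   1/5  17/5   0  -1/5 ]
ρ2 ↔ ρ3
  [ 1  -4/5  -3/5   0  -1/5 ]
  [ 0   4/5  63/5   0  -4/5 ]
  [ 0     0     0  -1    -2 ]
  [ 0   1/5  17/5   0  -1/5 ]
ρ2 → 5/4·ρ2
  [ 1  -4/5  -3/5   0  -1/5 ]
  [ 0     1  63/4   0    -1 ]
  [ 0     0     0  -1    -2 ]
  [ 0   1/5  17/5   0  -1/5 ]
ρ4 → ρ4 − 1/5·ρ2
  [ 1  -4/5  -3/5   0  -1/5 ]
  [ 0     1  63/4   0    -1 ]
  [ 0     0     0  -1    -2 ]
  [ 0     0   1/4   0     0 ]
ρ3 ↔ ρ4
  [ 1  -4/5  -3/5   0  -1/5 ]
  [ 0     1  63/4   0    -1 ]
  [ 0     0   1/4   0     0 ]
  [ 0     0     0  -1    -2 ]
ρ3 → 4·ρ3
  [ 1  -4/5  -3/5   0  -1/5 ]
  [ 0     1  63/4   0    -1 ]
  [ 0     0     1   0     0 ]
  [ 0     0     0  -1    -2 ]
ρ4 → -1·ρ4
  [ 1  -4/5  -3/5  0  -1/5 ]
  [ 0     1  63/4  0    -1 ]
  [ 0     0     1  0     0 ]
  [ 0     0     0  1     2 ]
ρ2 → ρ2 − 63/4·ρ3
  [ 1  -4/5  -3/5  0  -1/5 ]
  [ 0     1     0  0    -1 ]
  [ 0     0     1  0     0 ]
  [ 0     0     0  1     2 ]
ρ1 → ρ1 + 3/5·ρ3
  [ 1  -4/5  0  0  -1/5 ]
  [ 0     1  0  0    -1 ]
  [ 0     0  1  0     0 ]
  [ 0     0  0  1     2 ]
ρ1 → ρ1 + 4/5·ρ2
  [ 1  0  0  0  -1 ]
  [ 0  1  0  0  -1 ]
  [ 0  0  1  0   0 ]
  [ 0  0  0  1   2 ]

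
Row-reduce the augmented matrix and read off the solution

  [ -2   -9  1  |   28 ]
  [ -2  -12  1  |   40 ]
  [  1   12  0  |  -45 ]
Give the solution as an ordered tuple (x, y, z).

(3, -4, -2)

ρ1 := -1/2·ρ1
  [  1  9/2  -1/2  |  -14 ]
  [ -2  -12     1  |   40 ]
  [  1   12     0  |  -45 ]
ρ2 := ρ2 + 2·ρ1
  [ 1  9/2  -1/2  |  -14 ]
  [ 0   -3     0  |   12 ]
  [ 1   12     0  |  -45 ]
ρ3 := ρ3 − ρ1
  [ 1   9/2  -1/2  |  -14 ]
  [ 0    -3     0  |   12 ]
  [ 0  15/2   1/2  |  -31 ]
ρ2 := -1/3·ρ2
  [ 1   9/2  -1/2  |  -14 ]
  [ 0     1     0  |   -4 ]
  [ 0  15/2   1/2  |  -31 ]
ρ3 := ρ3 − 15/2·ρ2
  [ 1  9/2  -1/2  |  -14 ]
  [ 0    1     0  |   -4 ]
  [ 0    0   1/2  |   -1 ]
ρ3 := 2·ρ3
  [ 1  9/2  -1/2  |  -14 ]
  [ 0    1     0  |   -4 ]
  [ 0    0     1  |   -2 ]
ρ1 := ρ1 + 1/2·ρ3
  [ 1  9/2  0  |  -15 ]
  [ 0    1  0  |   -4 ]
  [ 0    0  1  |   -2 ]
ρ1 := ρ1 − 9/2·ρ2
  [ 1  0  0  |   3 ]
  [ 0  1  0  |  -4 ]
  [ 0  0  1  |  -2 ]
Reading off the last column: x = 3, y = -4, z = -2.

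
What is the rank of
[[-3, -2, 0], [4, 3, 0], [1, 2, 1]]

r1 -> -1/3·r1
  [ 1  2/3  0 ]
  [ 4    3  0 ]
  [ 1    2  1 ]
r2 -> r2 − 4·r1
  [ 1  2/3  0 ]
  [ 0  1/3  0 ]
  [ 1    2  1 ]
r3 -> r3 − r1
  [ 1  2/3  0 ]
  [ 0  1/3  0 ]
  [ 0  4/3  1 ]
r2 -> 3·r2
  [ 1  2/3  0 ]
  [ 0    1  0 ]
  [ 0  4/3  1 ]
r3 -> r3 − 4/3·r2
  [ 1  2/3  0 ]
  [ 0    1  0 ]
  [ 0    0  1 ]
r1 -> r1 − 2/3·r2
  [ 1  0  0 ]
  [ 0  1  0 ]
  [ 0  0  1 ]
The reduced form has 3 nonzero rows.

rank = 3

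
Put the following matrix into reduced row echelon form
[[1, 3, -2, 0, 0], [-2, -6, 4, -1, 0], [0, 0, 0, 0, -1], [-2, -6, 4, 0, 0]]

ρ2 → ρ2 + 2·ρ1
  [  1   3  -2   0   0 ]
  [  0   0   0  -1   0 ]
  [  0   0   0   0  -1 ]
  [ -2  -6   4   0   0 ]
ρ4 → ρ4 + 2·ρ1
  [ 1  3  -2   0   0 ]
  [ 0  0   0  -1   0 ]
  [ 0  0   0   0  -1 ]
  [ 0  0   0   0   0 ]
ρ2 → -1·ρ2
  [ 1  3  -2  0   0 ]
  [ 0  0   0  1   0 ]
  [ 0  0   0  0  -1 ]
  [ 0  0   0  0   0 ]
ρ3 → -1·ρ3
  [ 1  3  -2  0  0 ]
  [ 0  0   0  1  0 ]
  [ 0  0   0  0  1 ]
  [ 0  0   0  0  0 ]

[[1, 3, -2, 0, 0], [0, 0, 0, 1, 0], [0, 0, 0, 0, 1], [0, 0, 0, 0, 0]]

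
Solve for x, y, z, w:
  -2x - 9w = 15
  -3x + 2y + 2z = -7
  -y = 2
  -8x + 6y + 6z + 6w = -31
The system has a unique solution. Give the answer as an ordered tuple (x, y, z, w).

(0, -2, -3/2, -5/3)

Form the augmented matrix and row-reduce:
  [ -2   0  0  -9  |   15 ]
  [ -3   2  2   0  |   -7 ]
  [  0  -1  0   0  |    2 ]
  [ -8   6  6   6  |  -31 ]
ρ1 ← -1/2·ρ1
ρ2 ← ρ2 + 3·ρ1
ρ4 ← ρ4 + 8·ρ1
ρ2 ← 1/2·ρ2
ρ3 ← ρ3 + ρ2
ρ4 ← ρ4 − 6·ρ2
ρ4 ← 2/3·ρ4
ρ3 ← ρ3 − 27/4·ρ4
ρ2 ← ρ2 − 27/4·ρ4
ρ1 ← ρ1 − 9/2·ρ4
ρ2 ← ρ2 − ρ3
Reading off the last column: x = 0, y = -2, z = -3/2, w = -5/3.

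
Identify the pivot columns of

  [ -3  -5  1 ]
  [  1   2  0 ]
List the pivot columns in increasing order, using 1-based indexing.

1, 2

Multiply R1 by -1/3.
  [ 1  5/3  -1/3 ]
  [ 1    2     0 ]
Subtract R1 from R2.
  [ 1  5/3  -1/3 ]
  [ 0  1/3   1/3 ]
Multiply R2 by 3.
  [ 1  5/3  -1/3 ]
  [ 0    1     1 ]
Subtract 5/3 times R2 from R1.
  [ 1  0  -2 ]
  [ 0  1   1 ]
Pivot columns are the columns containing a leading 1.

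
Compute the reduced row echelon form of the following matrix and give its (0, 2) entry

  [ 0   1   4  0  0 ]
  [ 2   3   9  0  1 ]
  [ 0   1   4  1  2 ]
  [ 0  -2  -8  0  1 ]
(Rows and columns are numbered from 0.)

R1 <-> R2
R1 ← 1/2·R1
R3 ← R3 − R2
R4 ← R4 + 2·R2
R3 ← R3 − 2·R4
R1 ← R1 − 1/2·R4
R1 ← R1 − 3/2·R2

-3/2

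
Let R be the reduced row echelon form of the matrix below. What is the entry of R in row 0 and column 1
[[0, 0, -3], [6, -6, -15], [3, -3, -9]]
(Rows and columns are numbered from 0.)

-1

r1 ↔ r2
  [ 6  -6  -15 ]
  [ 0   0   -3 ]
  [ 3  -3   -9 ]
r1 → 1/6·r1
  [ 1  -1  -5/2 ]
  [ 0   0    -3 ]
  [ 3  -3    -9 ]
r3 → r3 − 3·r1
  [ 1  -1  -5/2 ]
  [ 0   0    -3 ]
  [ 0   0  -3/2 ]
r2 → -1/3·r2
  [ 1  -1  -5/2 ]
  [ 0   0     1 ]
  [ 0   0  -3/2 ]
r3 → r3 + 3/2·r2
  [ 1  -1  -5/2 ]
  [ 0   0     1 ]
  [ 0   0     0 ]
r1 → r1 + 5/2·r2
  [ 1  -1  0 ]
  [ 0   0  1 ]
  [ 0   0  0 ]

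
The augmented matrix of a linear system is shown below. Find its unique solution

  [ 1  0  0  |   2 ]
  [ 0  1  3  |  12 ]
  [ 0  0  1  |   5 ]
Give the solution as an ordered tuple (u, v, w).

ρ2 ← ρ2 − 3·ρ3
  [ 1  0  0  |   2 ]
  [ 0  1  0  |  -3 ]
  [ 0  0  1  |   5 ]
Reading off the last column: u = 2, v = -3, w = 5.

(2, -3, 5)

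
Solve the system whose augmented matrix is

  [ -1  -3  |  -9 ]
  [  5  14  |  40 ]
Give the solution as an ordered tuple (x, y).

ρ1 ← -1·ρ1
  [ 1   3  |   9 ]
  [ 5  14  |  40 ]
ρ2 ← ρ2 − 5·ρ1
  [ 1   3  |   9 ]
  [ 0  -1  |  -5 ]
ρ2 ← -1·ρ2
  [ 1  3  |  9 ]
  [ 0  1  |  5 ]
ρ1 ← ρ1 − 3·ρ2
  [ 1  0  |  -6 ]
  [ 0  1  |   5 ]
Reading off the last column: x = -6, y = 5.

(-6, 5)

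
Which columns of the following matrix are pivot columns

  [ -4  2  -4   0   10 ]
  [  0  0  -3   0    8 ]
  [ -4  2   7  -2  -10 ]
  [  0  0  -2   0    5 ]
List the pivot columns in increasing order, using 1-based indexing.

1, 3, 4, 5

Multiply ρ1 by -1/4.
Add 4 times ρ1 to ρ3.
Multiply ρ2 by -1/3.
Subtract 11 times ρ2 from ρ3.
Add 2 times ρ2 to ρ4.
Multiply ρ3 by -1/2.
Multiply ρ4 by -3.
Add 14/3 times ρ4 to ρ3.
Add 8/3 times ρ4 to ρ2.
Add 5/2 times ρ4 to ρ1.
Subtract ρ2 from ρ1.
Pivot columns are the columns containing a leading 1.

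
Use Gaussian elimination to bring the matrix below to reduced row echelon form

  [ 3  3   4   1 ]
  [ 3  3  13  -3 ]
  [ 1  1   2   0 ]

[[1, 1, 0, 0], [0, 0, 1, 0], [0, 0, 0, 1]]

Multiply ρ1 by 1/3.
  [ 1  1  4/3  1/3 ]
  [ 3  3   13   -3 ]
  [ 1  1    2    0 ]
Subtract 3 times ρ1 from ρ2.
  [ 1  1  4/3  1/3 ]
  [ 0  0    9   -4 ]
  [ 1  1    2    0 ]
Subtract ρ1 from ρ3.
  [ 1  1  4/3   1/3 ]
  [ 0  0    9    -4 ]
  [ 0  0  2/3  -1/3 ]
Multiply ρ2 by 1/9.
  [ 1  1  4/3   1/3 ]
  [ 0  0    1  -4/9 ]
  [ 0  0  2/3  -1/3 ]
Subtract 2/3 times ρ2 from ρ3.
  [ 1  1  4/3    1/3 ]
  [ 0  0    1   -4/9 ]
  [ 0  0    0  -1/27 ]
Multiply ρ3 by -27.
  [ 1  1  4/3   1/3 ]
  [ 0  0    1  -4/9 ]
  [ 0  0    0     1 ]
Add 4/9 times ρ3 to ρ2.
  [ 1  1  4/3  1/3 ]
  [ 0  0    1    0 ]
  [ 0  0    0    1 ]
Subtract 1/3 times ρ3 from ρ1.
  [ 1  1  4/3  0 ]
  [ 0  0    1  0 ]
  [ 0  0    0  1 ]
Subtract 4/3 times ρ2 from ρ1.
  [ 1  1  0  0 ]
  [ 0  0  1  0 ]
  [ 0  0  0  1 ]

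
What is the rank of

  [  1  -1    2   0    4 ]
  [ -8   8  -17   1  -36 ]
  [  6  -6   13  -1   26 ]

ρ2 := ρ2 + 8·ρ1
  [ 1  -1   2   0   4 ]
  [ 0   0  -1   1  -4 ]
  [ 6  -6  13  -1  26 ]
ρ3 := ρ3 − 6·ρ1
  [ 1  -1   2   0   4 ]
  [ 0   0  -1   1  -4 ]
  [ 0   0   1  -1   2 ]
ρ2 := -1·ρ2
  [ 1  -1  2   0  4 ]
  [ 0   0  1  -1  4 ]
  [ 0   0  1  -1  2 ]
ρ3 := ρ3 − ρ2
  [ 1  -1  2   0   4 ]
  [ 0   0  1  -1   4 ]
  [ 0   0  0   0  -2 ]
ρ3 := -1/2·ρ3
  [ 1  -1  2   0  4 ]
  [ 0   0  1  -1  4 ]
  [ 0   0  0   0  1 ]
ρ2 := ρ2 − 4·ρ3
  [ 1  -1  2   0  4 ]
  [ 0   0  1  -1  0 ]
  [ 0   0  0   0  1 ]
ρ1 := ρ1 − 4·ρ3
  [ 1  -1  2   0  0 ]
  [ 0   0  1  -1  0 ]
  [ 0   0  0   0  1 ]
ρ1 := ρ1 − 2·ρ2
  [ 1  -1  0   2  0 ]
  [ 0   0  1  -1  0 ]
  [ 0   0  0   0  1 ]
The reduced form has 3 nonzero rows.

rank = 3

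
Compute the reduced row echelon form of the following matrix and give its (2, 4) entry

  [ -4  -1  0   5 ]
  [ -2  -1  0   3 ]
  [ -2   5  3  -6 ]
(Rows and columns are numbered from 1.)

-1

Multiply ρ1 by -1/4.
  [  1  1/4  0  -5/4 ]
  [ -2   -1  0     3 ]
  [ -2    5  3    -6 ]
Add 2 times ρ1 to ρ2.
  [  1   1/4  0  -5/4 ]
  [  0  -1/2  0   1/2 ]
  [ -2     5  3    -6 ]
Add 2 times ρ1 to ρ3.
  [ 1   1/4  0   -5/4 ]
  [ 0  -1/2  0    1/2 ]
  [ 0  11/2  3  -17/2 ]
Multiply ρ2 by -2.
  [ 1   1/4  0   -5/4 ]
  [ 0     1  0     -1 ]
  [ 0  11/2  3  -17/2 ]
Subtract 11/2 times ρ2 from ρ3.
  [ 1  1/4  0  -5/4 ]
  [ 0    1  0    -1 ]
  [ 0    0  3    -3 ]
Multiply ρ3 by 1/3.
  [ 1  1/4  0  -5/4 ]
  [ 0    1  0    -1 ]
  [ 0    0  1    -1 ]
Subtract 1/4 times ρ2 from ρ1.
  [ 1  0  0  -1 ]
  [ 0  1  0  -1 ]
  [ 0  0  1  -1 ]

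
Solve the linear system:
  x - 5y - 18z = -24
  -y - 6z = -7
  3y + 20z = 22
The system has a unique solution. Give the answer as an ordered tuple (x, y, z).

Form the augmented matrix and row-reduce:
  [ 1  -5  -18  |  -24 ]
  [ 0  -1   -6  |   -7 ]
  [ 0   3   20  |   22 ]
r2 → -1·r2
r3 → r3 − 3·r2
r3 → 1/2·r3
r2 → r2 − 6·r3
r1 → r1 + 18·r3
r1 → r1 + 5·r2
Reading off the last column: x = 5, y = 4, z = 1/2.

(5, 4, 1/2)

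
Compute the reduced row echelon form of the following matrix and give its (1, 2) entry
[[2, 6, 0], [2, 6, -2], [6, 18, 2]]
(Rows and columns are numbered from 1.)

3

r1 ← 1/2·r1
  [ 1   3   0 ]
  [ 2   6  -2 ]
  [ 6  18   2 ]
r2 ← r2 − 2·r1
  [ 1   3   0 ]
  [ 0   0  -2 ]
  [ 6  18   2 ]
r3 ← r3 − 6·r1
  [ 1  3   0 ]
  [ 0  0  -2 ]
  [ 0  0   2 ]
r2 ← -1/2·r2
  [ 1  3  0 ]
  [ 0  0  1 ]
  [ 0  0  2 ]
r3 ← r3 − 2·r2
  [ 1  3  0 ]
  [ 0  0  1 ]
  [ 0  0  0 ]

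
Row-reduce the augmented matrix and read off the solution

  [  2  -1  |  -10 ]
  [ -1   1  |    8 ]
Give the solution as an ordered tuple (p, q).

(-2, 6)

R1 ← 1/2·R1
  [  1  -1/2  |  -5 ]
  [ -1     1  |   8 ]
R2 ← R2 + R1
  [ 1  -1/2  |  -5 ]
  [ 0   1/2  |   3 ]
R2 ← 2·R2
  [ 1  -1/2  |  -5 ]
  [ 0     1  |   6 ]
R1 ← R1 + 1/2·R2
  [ 1  0  |  -2 ]
  [ 0  1  |   6 ]
Reading off the last column: p = -2, q = 6.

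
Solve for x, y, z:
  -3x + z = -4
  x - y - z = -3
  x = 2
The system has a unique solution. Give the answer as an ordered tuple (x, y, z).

Form the augmented matrix and row-reduce:
  [ -3   0   1  |  -4 ]
  [  1  -1  -1  |  -3 ]
  [  1   0   0  |   2 ]
R1 → -1/3·R1
  [ 1   0  -1/3  |  4/3 ]
  [ 1  -1    -1  |   -3 ]
  [ 1   0     0  |    2 ]
R2 → R2 − R1
  [ 1   0  -1/3  |    4/3 ]
  [ 0  -1  -2/3  |  -13/3 ]
  [ 1   0     0  |      2 ]
R3 → R3 − R1
  [ 1   0  -1/3  |    4/3 ]
  [ 0  -1  -2/3  |  -13/3 ]
  [ 0   0   1/3  |    2/3 ]
R2 → -1·R2
  [ 1  0  -1/3  |   4/3 ]
  [ 0  1   2/3  |  13/3 ]
  [ 0  0   1/3  |   2/3 ]
R3 → 3·R3
  [ 1  0  -1/3  |   4/3 ]
  [ 0  1   2/3  |  13/3 ]
  [ 0  0     1  |     2 ]
R2 → R2 − 2/3·R3
  [ 1  0  -1/3  |  4/3 ]
  [ 0  1     0  |    3 ]
  [ 0  0     1  |    2 ]
R1 → R1 + 1/3·R3
  [ 1  0  0  |  2 ]
  [ 0  1  0  |  3 ]
  [ 0  0  1  |  2 ]
Reading off the last column: x = 2, y = 3, z = 2.

(2, 3, 2)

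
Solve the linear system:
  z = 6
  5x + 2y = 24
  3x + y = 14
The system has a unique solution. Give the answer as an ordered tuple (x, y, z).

Form the augmented matrix and row-reduce:
  [ 0  0  1  |   6 ]
  [ 5  2  0  |  24 ]
  [ 3  1  0  |  14 ]
ρ1 <=> ρ2
  [ 5  2  0  |  24 ]
  [ 0  0  1  |   6 ]
  [ 3  1  0  |  14 ]
ρ1 -> 1/5·ρ1
  [ 1  2/5  0  |  24/5 ]
  [ 0    0  1  |     6 ]
  [ 3    1  0  |    14 ]
ρ3 -> ρ3 − 3·ρ1
  [ 1   2/5  0  |  24/5 ]
  [ 0     0  1  |     6 ]
  [ 0  -1/5  0  |  -2/5 ]
ρ2 <=> ρ3
  [ 1   2/5  0  |  24/5 ]
  [ 0  -1/5  0  |  -2/5 ]
  [ 0     0  1  |     6 ]
ρ2 -> -5·ρ2
  [ 1  2/5  0  |  24/5 ]
  [ 0    1  0  |     2 ]
  [ 0    0  1  |     6 ]
ρ1 -> ρ1 − 2/5·ρ2
  [ 1  0  0  |  4 ]
  [ 0  1  0  |  2 ]
  [ 0  0  1  |  6 ]
Reading off the last column: x = 4, y = 2, z = 6.

(4, 2, 6)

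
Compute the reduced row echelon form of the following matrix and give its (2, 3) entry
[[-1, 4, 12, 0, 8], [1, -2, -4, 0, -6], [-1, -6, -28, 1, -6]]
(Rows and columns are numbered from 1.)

Multiply r1 by -1.
  [  1  -4  -12  0  -8 ]
  [  1  -2   -4  0  -6 ]
  [ -1  -6  -28  1  -6 ]
Subtract r1 from r2.
  [  1  -4  -12  0  -8 ]
  [  0   2    8  0   2 ]
  [ -1  -6  -28  1  -6 ]
Add r1 to r3.
  [ 1   -4  -12  0   -8 ]
  [ 0    2    8  0    2 ]
  [ 0  -10  -40  1  -14 ]
Multiply r2 by 1/2.
  [ 1   -4  -12  0   -8 ]
  [ 0    1    4  0    1 ]
  [ 0  -10  -40  1  -14 ]
Add 10 times r2 to r3.
  [ 1  -4  -12  0  -8 ]
  [ 0   1    4  0   1 ]
  [ 0   0    0  1  -4 ]
Add 4 times r2 to r1.
  [ 1  0  4  0  -4 ]
  [ 0  1  4  0   1 ]
  [ 0  0  0  1  -4 ]

4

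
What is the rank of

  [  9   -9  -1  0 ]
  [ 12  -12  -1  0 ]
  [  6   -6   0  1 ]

rank = 3

r1 -> 1/9·r1
  [  1   -1  -1/9  0 ]
  [ 12  -12    -1  0 ]
  [  6   -6     0  1 ]
r2 -> r2 − 12·r1
  [ 1  -1  -1/9  0 ]
  [ 0   0   1/3  0 ]
  [ 6  -6     0  1 ]
r3 -> r3 − 6·r1
  [ 1  -1  -1/9  0 ]
  [ 0   0   1/3  0 ]
  [ 0   0   2/3  1 ]
r2 -> 3·r2
  [ 1  -1  -1/9  0 ]
  [ 0   0     1  0 ]
  [ 0   0   2/3  1 ]
r3 -> r3 − 2/3·r2
  [ 1  -1  -1/9  0 ]
  [ 0   0     1  0 ]
  [ 0   0     0  1 ]
r1 -> r1 + 1/9·r2
  [ 1  -1  0  0 ]
  [ 0   0  1  0 ]
  [ 0   0  0  1 ]
The reduced form has 3 nonzero rows.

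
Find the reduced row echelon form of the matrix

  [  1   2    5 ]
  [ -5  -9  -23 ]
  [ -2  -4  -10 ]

[[1, 0, 1], [0, 1, 2], [0, 0, 0]]

R2 := R2 + 5·R1
  [  1   2    5 ]
  [  0   1    2 ]
  [ -2  -4  -10 ]
R3 := R3 + 2·R1
  [ 1  2  5 ]
  [ 0  1  2 ]
  [ 0  0  0 ]
R1 := R1 − 2·R2
  [ 1  0  1 ]
  [ 0  1  2 ]
  [ 0  0  0 ]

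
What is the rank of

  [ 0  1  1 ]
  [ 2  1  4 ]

R1 <=> R2
  [ 2  1  4 ]
  [ 0  1  1 ]
R1 → 1/2·R1
  [ 1  1/2  2 ]
  [ 0    1  1 ]
R1 → R1 − 1/2·R2
  [ 1  0  3/2 ]
  [ 0  1    1 ]
The reduced form has 2 nonzero rows.

rank = 2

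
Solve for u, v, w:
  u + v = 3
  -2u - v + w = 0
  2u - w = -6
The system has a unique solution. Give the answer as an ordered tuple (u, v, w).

Form the augmented matrix and row-reduce:
  [  1   1   0  |   3 ]
  [ -2  -1   1  |   0 ]
  [  2   0  -1  |  -6 ]
R2 -> R2 + 2·R1
R3 -> R3 − 2·R1
R3 -> R3 + 2·R2
R2 -> R2 − R3
R1 -> R1 − R2
Reading off the last column: u = -3, v = 6, w = 0.

(-3, 6, 0)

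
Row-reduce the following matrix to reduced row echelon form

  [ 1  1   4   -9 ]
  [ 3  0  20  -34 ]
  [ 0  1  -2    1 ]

[[1, 0, 0, 2], [0, 1, 0, -3], [0, 0, 1, -2]]

r2 := r2 − 3·r1
  [ 1   1   4  -9 ]
  [ 0  -3   8  -7 ]
  [ 0   1  -2   1 ]
r2 := -1/3·r2
  [ 1  1     4   -9 ]
  [ 0  1  -8/3  7/3 ]
  [ 0  1    -2    1 ]
r3 := r3 − r2
  [ 1  1     4    -9 ]
  [ 0  1  -8/3   7/3 ]
  [ 0  0   2/3  -4/3 ]
r3 := 3/2·r3
  [ 1  1     4   -9 ]
  [ 0  1  -8/3  7/3 ]
  [ 0  0     1   -2 ]
r2 := r2 + 8/3·r3
  [ 1  1  4  -9 ]
  [ 0  1  0  -3 ]
  [ 0  0  1  -2 ]
r1 := r1 − 4·r3
  [ 1  1  0  -1 ]
  [ 0  1  0  -3 ]
  [ 0  0  1  -2 ]
r1 := r1 − r2
  [ 1  0  0   2 ]
  [ 0  1  0  -3 ]
  [ 0  0  1  -2 ]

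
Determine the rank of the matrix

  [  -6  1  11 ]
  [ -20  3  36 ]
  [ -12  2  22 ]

rank = 2

Multiply ρ1 by -1/6.
Add 20 times ρ1 to ρ2.
Add 12 times ρ1 to ρ3.
Multiply ρ2 by -3.
Add 1/6 times ρ2 to ρ1.
The reduced form has 2 nonzero rows.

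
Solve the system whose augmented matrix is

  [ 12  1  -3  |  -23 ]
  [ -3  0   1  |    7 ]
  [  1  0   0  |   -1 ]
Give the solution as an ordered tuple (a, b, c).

R1 -> 1/12·R1
  [  1  1/12  -1/4  |  -23/12 ]
  [ -3     0     1  |       7 ]
  [  1     0     0  |      -1 ]
R2 -> R2 + 3·R1
  [ 1  1/12  -1/4  |  -23/12 ]
  [ 0   1/4   1/4  |     5/4 ]
  [ 1     0     0  |      -1 ]
R3 -> R3 − R1
  [ 1   1/12  -1/4  |  -23/12 ]
  [ 0    1/4   1/4  |     5/4 ]
  [ 0  -1/12   1/4  |   11/12 ]
R2 -> 4·R2
  [ 1   1/12  -1/4  |  -23/12 ]
  [ 0      1     1  |       5 ]
  [ 0  -1/12   1/4  |   11/12 ]
R3 -> R3 + 1/12·R2
  [ 1  1/12  -1/4  |  -23/12 ]
  [ 0     1     1  |       5 ]
  [ 0     0   1/3  |     4/3 ]
R3 -> 3·R3
  [ 1  1/12  -1/4  |  -23/12 ]
  [ 0     1     1  |       5 ]
  [ 0     0     1  |       4 ]
R2 -> R2 − R3
  [ 1  1/12  -1/4  |  -23/12 ]
  [ 0     1     0  |       1 ]
  [ 0     0     1  |       4 ]
R1 -> R1 + 1/4·R3
  [ 1  1/12  0  |  -11/12 ]
  [ 0     1  0  |       1 ]
  [ 0     0  1  |       4 ]
R1 -> R1 − 1/12·R2
  [ 1  0  0  |  -1 ]
  [ 0  1  0  |   1 ]
  [ 0  0  1  |   4 ]
Reading off the last column: a = -1, b = 1, c = 4.

(-1, 1, 4)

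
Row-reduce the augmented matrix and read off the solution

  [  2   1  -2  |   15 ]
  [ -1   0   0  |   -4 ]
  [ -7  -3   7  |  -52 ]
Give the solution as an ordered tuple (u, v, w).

(4, 1, -3)

r1 -> 1/2·r1
  [  1  1/2  -1  |  15/2 ]
  [ -1    0   0  |    -4 ]
  [ -7   -3   7  |   -52 ]
r2 -> r2 + r1
  [  1  1/2  -1  |  15/2 ]
  [  0  1/2  -1  |   7/2 ]
  [ -7   -3   7  |   -52 ]
r3 -> r3 + 7·r1
  [ 1  1/2  -1  |  15/2 ]
  [ 0  1/2  -1  |   7/2 ]
  [ 0  1/2   0  |   1/2 ]
r2 -> 2·r2
  [ 1  1/2  -1  |  15/2 ]
  [ 0    1  -2  |     7 ]
  [ 0  1/2   0  |   1/2 ]
r3 -> r3 − 1/2·r2
  [ 1  1/2  -1  |  15/2 ]
  [ 0    1  -2  |     7 ]
  [ 0    0   1  |    -3 ]
r2 -> r2 + 2·r3
  [ 1  1/2  -1  |  15/2 ]
  [ 0    1   0  |     1 ]
  [ 0    0   1  |    -3 ]
r1 -> r1 + r3
  [ 1  1/2  0  |  9/2 ]
  [ 0    1  0  |    1 ]
  [ 0    0  1  |   -3 ]
r1 -> r1 − 1/2·r2
  [ 1  0  0  |   4 ]
  [ 0  1  0  |   1 ]
  [ 0  0  1  |  -3 ]
Reading off the last column: u = 4, v = 1, w = -3.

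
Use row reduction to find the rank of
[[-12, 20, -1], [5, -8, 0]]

rank = 2

R1 -> -1/12·R1
  [ 1  -5/3  1/12 ]
  [ 5    -8     0 ]
R2 -> R2 − 5·R1
  [ 1  -5/3   1/12 ]
  [ 0   1/3  -5/12 ]
R2 -> 3·R2
  [ 1  -5/3  1/12 ]
  [ 0     1  -5/4 ]
R1 -> R1 + 5/3·R2
  [ 1  0    -2 ]
  [ 0  1  -5/4 ]
The reduced form has 2 nonzero rows.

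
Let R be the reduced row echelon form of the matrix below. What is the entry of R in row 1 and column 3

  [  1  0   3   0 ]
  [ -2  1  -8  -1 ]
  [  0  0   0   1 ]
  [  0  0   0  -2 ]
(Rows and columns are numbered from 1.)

r2 → r2 + 2·r1
  [ 1  0   3   0 ]
  [ 0  1  -2  -1 ]
  [ 0  0   0   1 ]
  [ 0  0   0  -2 ]
r4 → r4 + 2·r3
  [ 1  0   3   0 ]
  [ 0  1  -2  -1 ]
  [ 0  0   0   1 ]
  [ 0  0   0   0 ]
r2 → r2 + r3
  [ 1  0   3  0 ]
  [ 0  1  -2  0 ]
  [ 0  0   0  1 ]
  [ 0  0   0  0 ]

3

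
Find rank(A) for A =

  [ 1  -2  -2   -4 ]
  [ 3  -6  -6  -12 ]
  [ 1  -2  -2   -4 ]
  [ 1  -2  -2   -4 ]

rank = 1

ρ2 → ρ2 − 3·ρ1
  [ 1  -2  -2  -4 ]
  [ 0   0   0   0 ]
  [ 1  -2  -2  -4 ]
  [ 1  -2  -2  -4 ]
ρ3 → ρ3 − ρ1
  [ 1  -2  -2  -4 ]
  [ 0   0   0   0 ]
  [ 0   0   0   0 ]
  [ 1  -2  -2  -4 ]
ρ4 → ρ4 − ρ1
  [ 1  -2  -2  -4 ]
  [ 0   0   0   0 ]
  [ 0   0   0   0 ]
  [ 0   0   0   0 ]
The reduced form has 1 nonzero row.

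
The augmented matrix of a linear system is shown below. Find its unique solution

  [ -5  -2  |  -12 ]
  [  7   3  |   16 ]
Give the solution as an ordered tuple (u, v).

(4, -4)

R1 := -1/5·R1
  [ 1  2/5  |  12/5 ]
  [ 7    3  |    16 ]
R2 := R2 − 7·R1
  [ 1  2/5  |  12/5 ]
  [ 0  1/5  |  -4/5 ]
R2 := 5·R2
  [ 1  2/5  |  12/5 ]
  [ 0    1  |    -4 ]
R1 := R1 − 2/5·R2
  [ 1  0  |   4 ]
  [ 0  1  |  -4 ]
Reading off the last column: u = 4, v = -4.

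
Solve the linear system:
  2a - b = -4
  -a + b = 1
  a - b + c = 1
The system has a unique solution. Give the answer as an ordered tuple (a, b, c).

(-3, -2, 2)

Form the augmented matrix and row-reduce:
  [  2  -1  0  |  -4 ]
  [ -1   1  0  |   1 ]
  [  1  -1  1  |   1 ]
Multiply R1 by 1/2.
  [  1  -1/2  0  |  -2 ]
  [ -1     1  0  |   1 ]
  [  1    -1  1  |   1 ]
Add R1 to R2.
  [ 1  -1/2  0  |  -2 ]
  [ 0   1/2  0  |  -1 ]
  [ 1    -1  1  |   1 ]
Subtract R1 from R3.
  [ 1  -1/2  0  |  -2 ]
  [ 0   1/2  0  |  -1 ]
  [ 0  -1/2  1  |   3 ]
Multiply R2 by 2.
  [ 1  -1/2  0  |  -2 ]
  [ 0     1  0  |  -2 ]
  [ 0  -1/2  1  |   3 ]
Add 1/2 times R2 to R3.
  [ 1  -1/2  0  |  -2 ]
  [ 0     1  0  |  -2 ]
  [ 0     0  1  |   2 ]
Add 1/2 times R2 to R1.
  [ 1  0  0  |  -3 ]
  [ 0  1  0  |  -2 ]
  [ 0  0  1  |   2 ]
Reading off the last column: a = -3, b = -2, c = 2.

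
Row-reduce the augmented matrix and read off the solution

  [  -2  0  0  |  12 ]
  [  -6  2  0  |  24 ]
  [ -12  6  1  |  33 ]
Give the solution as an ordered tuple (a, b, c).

Multiply r1 by -1/2.
  [   1  0  0  |  -6 ]
  [  -6  2  0  |  24 ]
  [ -12  6  1  |  33 ]
Add 6 times r1 to r2.
  [   1  0  0  |   -6 ]
  [   0  2  0  |  -12 ]
  [ -12  6  1  |   33 ]
Add 12 times r1 to r3.
  [ 1  0  0  |   -6 ]
  [ 0  2  0  |  -12 ]
  [ 0  6  1  |  -39 ]
Multiply r2 by 1/2.
  [ 1  0  0  |   -6 ]
  [ 0  1  0  |   -6 ]
  [ 0  6  1  |  -39 ]
Subtract 6 times r2 from r3.
  [ 1  0  0  |  -6 ]
  [ 0  1  0  |  -6 ]
  [ 0  0  1  |  -3 ]
Reading off the last column: a = -6, b = -6, c = -3.

(-6, -6, -3)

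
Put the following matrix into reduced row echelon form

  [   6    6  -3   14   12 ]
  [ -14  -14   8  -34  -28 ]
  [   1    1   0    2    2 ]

[[1, 1, 0, 0, 2], [0, 0, 1, 0, 0], [0, 0, 0, 1, 0]]

R1 ← 1/6·R1
  [   1    1  -1/2  7/3    2 ]
  [ -14  -14     8  -34  -28 ]
  [   1    1     0    2    2 ]
R2 ← R2 + 14·R1
  [ 1  1  -1/2   7/3  2 ]
  [ 0  0     1  -4/3  0 ]
  [ 1  1     0     2  2 ]
R3 ← R3 − R1
  [ 1  1  -1/2   7/3  2 ]
  [ 0  0     1  -4/3  0 ]
  [ 0  0   1/2  -1/3  0 ]
R3 ← R3 − 1/2·R2
  [ 1  1  -1/2   7/3  2 ]
  [ 0  0     1  -4/3  0 ]
  [ 0  0     0   1/3  0 ]
R3 ← 3·R3
  [ 1  1  -1/2   7/3  2 ]
  [ 0  0     1  -4/3  0 ]
  [ 0  0     0     1  0 ]
R2 ← R2 + 4/3·R3
  [ 1  1  -1/2  7/3  2 ]
  [ 0  0     1    0  0 ]
  [ 0  0     0    1  0 ]
R1 ← R1 − 7/3·R3
  [ 1  1  -1/2  0  2 ]
  [ 0  0     1  0  0 ]
  [ 0  0     0  1  0 ]
R1 ← R1 + 1/2·R2
  [ 1  1  0  0  2 ]
  [ 0  0  1  0  0 ]
  [ 0  0  0  1  0 ]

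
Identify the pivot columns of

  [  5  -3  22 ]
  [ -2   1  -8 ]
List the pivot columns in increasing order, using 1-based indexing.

ρ1 := 1/5·ρ1
  [  1  -3/5  22/5 ]
  [ -2     1    -8 ]
ρ2 := ρ2 + 2·ρ1
  [ 1  -3/5  22/5 ]
  [ 0  -1/5   4/5 ]
ρ2 := -5·ρ2
  [ 1  -3/5  22/5 ]
  [ 0     1    -4 ]
ρ1 := ρ1 + 3/5·ρ2
  [ 1  0   2 ]
  [ 0  1  -4 ]
Pivot columns are the columns containing a leading 1.

1, 2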